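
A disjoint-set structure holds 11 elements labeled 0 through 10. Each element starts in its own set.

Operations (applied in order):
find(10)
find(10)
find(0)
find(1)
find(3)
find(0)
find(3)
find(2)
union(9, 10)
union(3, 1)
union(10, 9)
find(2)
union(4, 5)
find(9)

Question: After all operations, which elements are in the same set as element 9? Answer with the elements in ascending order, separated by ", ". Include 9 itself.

Answer: 9, 10

Derivation:
Step 1: find(10) -> no change; set of 10 is {10}
Step 2: find(10) -> no change; set of 10 is {10}
Step 3: find(0) -> no change; set of 0 is {0}
Step 4: find(1) -> no change; set of 1 is {1}
Step 5: find(3) -> no change; set of 3 is {3}
Step 6: find(0) -> no change; set of 0 is {0}
Step 7: find(3) -> no change; set of 3 is {3}
Step 8: find(2) -> no change; set of 2 is {2}
Step 9: union(9, 10) -> merged; set of 9 now {9, 10}
Step 10: union(3, 1) -> merged; set of 3 now {1, 3}
Step 11: union(10, 9) -> already same set; set of 10 now {9, 10}
Step 12: find(2) -> no change; set of 2 is {2}
Step 13: union(4, 5) -> merged; set of 4 now {4, 5}
Step 14: find(9) -> no change; set of 9 is {9, 10}
Component of 9: {9, 10}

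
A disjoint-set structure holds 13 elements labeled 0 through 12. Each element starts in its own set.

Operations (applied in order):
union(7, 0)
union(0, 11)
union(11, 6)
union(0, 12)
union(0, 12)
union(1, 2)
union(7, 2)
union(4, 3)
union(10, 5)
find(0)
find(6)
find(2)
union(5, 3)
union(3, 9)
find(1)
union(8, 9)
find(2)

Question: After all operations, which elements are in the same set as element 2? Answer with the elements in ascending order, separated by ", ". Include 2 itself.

Step 1: union(7, 0) -> merged; set of 7 now {0, 7}
Step 2: union(0, 11) -> merged; set of 0 now {0, 7, 11}
Step 3: union(11, 6) -> merged; set of 11 now {0, 6, 7, 11}
Step 4: union(0, 12) -> merged; set of 0 now {0, 6, 7, 11, 12}
Step 5: union(0, 12) -> already same set; set of 0 now {0, 6, 7, 11, 12}
Step 6: union(1, 2) -> merged; set of 1 now {1, 2}
Step 7: union(7, 2) -> merged; set of 7 now {0, 1, 2, 6, 7, 11, 12}
Step 8: union(4, 3) -> merged; set of 4 now {3, 4}
Step 9: union(10, 5) -> merged; set of 10 now {5, 10}
Step 10: find(0) -> no change; set of 0 is {0, 1, 2, 6, 7, 11, 12}
Step 11: find(6) -> no change; set of 6 is {0, 1, 2, 6, 7, 11, 12}
Step 12: find(2) -> no change; set of 2 is {0, 1, 2, 6, 7, 11, 12}
Step 13: union(5, 3) -> merged; set of 5 now {3, 4, 5, 10}
Step 14: union(3, 9) -> merged; set of 3 now {3, 4, 5, 9, 10}
Step 15: find(1) -> no change; set of 1 is {0, 1, 2, 6, 7, 11, 12}
Step 16: union(8, 9) -> merged; set of 8 now {3, 4, 5, 8, 9, 10}
Step 17: find(2) -> no change; set of 2 is {0, 1, 2, 6, 7, 11, 12}
Component of 2: {0, 1, 2, 6, 7, 11, 12}

Answer: 0, 1, 2, 6, 7, 11, 12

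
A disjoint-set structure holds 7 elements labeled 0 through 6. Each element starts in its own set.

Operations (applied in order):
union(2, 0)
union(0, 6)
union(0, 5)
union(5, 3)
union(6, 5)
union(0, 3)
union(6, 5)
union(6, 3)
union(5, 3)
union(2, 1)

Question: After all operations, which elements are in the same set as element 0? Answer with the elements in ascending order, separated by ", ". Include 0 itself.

Step 1: union(2, 0) -> merged; set of 2 now {0, 2}
Step 2: union(0, 6) -> merged; set of 0 now {0, 2, 6}
Step 3: union(0, 5) -> merged; set of 0 now {0, 2, 5, 6}
Step 4: union(5, 3) -> merged; set of 5 now {0, 2, 3, 5, 6}
Step 5: union(6, 5) -> already same set; set of 6 now {0, 2, 3, 5, 6}
Step 6: union(0, 3) -> already same set; set of 0 now {0, 2, 3, 5, 6}
Step 7: union(6, 5) -> already same set; set of 6 now {0, 2, 3, 5, 6}
Step 8: union(6, 3) -> already same set; set of 6 now {0, 2, 3, 5, 6}
Step 9: union(5, 3) -> already same set; set of 5 now {0, 2, 3, 5, 6}
Step 10: union(2, 1) -> merged; set of 2 now {0, 1, 2, 3, 5, 6}
Component of 0: {0, 1, 2, 3, 5, 6}

Answer: 0, 1, 2, 3, 5, 6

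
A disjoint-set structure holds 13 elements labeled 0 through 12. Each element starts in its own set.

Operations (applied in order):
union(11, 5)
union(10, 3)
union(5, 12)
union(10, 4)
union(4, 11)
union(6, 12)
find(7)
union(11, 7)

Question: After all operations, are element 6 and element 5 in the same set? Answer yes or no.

Step 1: union(11, 5) -> merged; set of 11 now {5, 11}
Step 2: union(10, 3) -> merged; set of 10 now {3, 10}
Step 3: union(5, 12) -> merged; set of 5 now {5, 11, 12}
Step 4: union(10, 4) -> merged; set of 10 now {3, 4, 10}
Step 5: union(4, 11) -> merged; set of 4 now {3, 4, 5, 10, 11, 12}
Step 6: union(6, 12) -> merged; set of 6 now {3, 4, 5, 6, 10, 11, 12}
Step 7: find(7) -> no change; set of 7 is {7}
Step 8: union(11, 7) -> merged; set of 11 now {3, 4, 5, 6, 7, 10, 11, 12}
Set of 6: {3, 4, 5, 6, 7, 10, 11, 12}; 5 is a member.

Answer: yes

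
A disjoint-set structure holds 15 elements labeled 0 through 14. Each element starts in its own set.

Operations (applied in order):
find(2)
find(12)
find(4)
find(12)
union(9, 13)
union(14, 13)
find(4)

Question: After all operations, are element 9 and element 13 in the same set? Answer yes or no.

Answer: yes

Derivation:
Step 1: find(2) -> no change; set of 2 is {2}
Step 2: find(12) -> no change; set of 12 is {12}
Step 3: find(4) -> no change; set of 4 is {4}
Step 4: find(12) -> no change; set of 12 is {12}
Step 5: union(9, 13) -> merged; set of 9 now {9, 13}
Step 6: union(14, 13) -> merged; set of 14 now {9, 13, 14}
Step 7: find(4) -> no change; set of 4 is {4}
Set of 9: {9, 13, 14}; 13 is a member.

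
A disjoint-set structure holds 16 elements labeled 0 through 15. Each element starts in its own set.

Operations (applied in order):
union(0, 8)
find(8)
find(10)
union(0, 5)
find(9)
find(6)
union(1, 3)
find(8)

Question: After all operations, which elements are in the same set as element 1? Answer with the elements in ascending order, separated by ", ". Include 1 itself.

Step 1: union(0, 8) -> merged; set of 0 now {0, 8}
Step 2: find(8) -> no change; set of 8 is {0, 8}
Step 3: find(10) -> no change; set of 10 is {10}
Step 4: union(0, 5) -> merged; set of 0 now {0, 5, 8}
Step 5: find(9) -> no change; set of 9 is {9}
Step 6: find(6) -> no change; set of 6 is {6}
Step 7: union(1, 3) -> merged; set of 1 now {1, 3}
Step 8: find(8) -> no change; set of 8 is {0, 5, 8}
Component of 1: {1, 3}

Answer: 1, 3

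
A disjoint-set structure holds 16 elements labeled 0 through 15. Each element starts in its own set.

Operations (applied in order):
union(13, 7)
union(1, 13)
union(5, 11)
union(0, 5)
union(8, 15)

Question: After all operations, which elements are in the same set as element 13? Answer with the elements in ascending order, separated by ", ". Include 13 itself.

Answer: 1, 7, 13

Derivation:
Step 1: union(13, 7) -> merged; set of 13 now {7, 13}
Step 2: union(1, 13) -> merged; set of 1 now {1, 7, 13}
Step 3: union(5, 11) -> merged; set of 5 now {5, 11}
Step 4: union(0, 5) -> merged; set of 0 now {0, 5, 11}
Step 5: union(8, 15) -> merged; set of 8 now {8, 15}
Component of 13: {1, 7, 13}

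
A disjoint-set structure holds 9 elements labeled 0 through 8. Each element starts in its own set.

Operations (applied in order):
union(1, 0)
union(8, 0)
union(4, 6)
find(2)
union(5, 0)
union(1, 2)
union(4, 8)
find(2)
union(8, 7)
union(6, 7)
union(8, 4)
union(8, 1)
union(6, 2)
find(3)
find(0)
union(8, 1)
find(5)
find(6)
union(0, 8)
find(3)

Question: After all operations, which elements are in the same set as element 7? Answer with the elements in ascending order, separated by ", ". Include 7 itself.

Answer: 0, 1, 2, 4, 5, 6, 7, 8

Derivation:
Step 1: union(1, 0) -> merged; set of 1 now {0, 1}
Step 2: union(8, 0) -> merged; set of 8 now {0, 1, 8}
Step 3: union(4, 6) -> merged; set of 4 now {4, 6}
Step 4: find(2) -> no change; set of 2 is {2}
Step 5: union(5, 0) -> merged; set of 5 now {0, 1, 5, 8}
Step 6: union(1, 2) -> merged; set of 1 now {0, 1, 2, 5, 8}
Step 7: union(4, 8) -> merged; set of 4 now {0, 1, 2, 4, 5, 6, 8}
Step 8: find(2) -> no change; set of 2 is {0, 1, 2, 4, 5, 6, 8}
Step 9: union(8, 7) -> merged; set of 8 now {0, 1, 2, 4, 5, 6, 7, 8}
Step 10: union(6, 7) -> already same set; set of 6 now {0, 1, 2, 4, 5, 6, 7, 8}
Step 11: union(8, 4) -> already same set; set of 8 now {0, 1, 2, 4, 5, 6, 7, 8}
Step 12: union(8, 1) -> already same set; set of 8 now {0, 1, 2, 4, 5, 6, 7, 8}
Step 13: union(6, 2) -> already same set; set of 6 now {0, 1, 2, 4, 5, 6, 7, 8}
Step 14: find(3) -> no change; set of 3 is {3}
Step 15: find(0) -> no change; set of 0 is {0, 1, 2, 4, 5, 6, 7, 8}
Step 16: union(8, 1) -> already same set; set of 8 now {0, 1, 2, 4, 5, 6, 7, 8}
Step 17: find(5) -> no change; set of 5 is {0, 1, 2, 4, 5, 6, 7, 8}
Step 18: find(6) -> no change; set of 6 is {0, 1, 2, 4, 5, 6, 7, 8}
Step 19: union(0, 8) -> already same set; set of 0 now {0, 1, 2, 4, 5, 6, 7, 8}
Step 20: find(3) -> no change; set of 3 is {3}
Component of 7: {0, 1, 2, 4, 5, 6, 7, 8}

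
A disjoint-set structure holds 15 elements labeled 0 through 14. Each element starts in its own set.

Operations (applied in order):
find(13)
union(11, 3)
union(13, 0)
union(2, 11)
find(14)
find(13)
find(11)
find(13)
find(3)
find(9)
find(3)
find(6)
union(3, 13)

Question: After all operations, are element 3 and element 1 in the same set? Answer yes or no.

Step 1: find(13) -> no change; set of 13 is {13}
Step 2: union(11, 3) -> merged; set of 11 now {3, 11}
Step 3: union(13, 0) -> merged; set of 13 now {0, 13}
Step 4: union(2, 11) -> merged; set of 2 now {2, 3, 11}
Step 5: find(14) -> no change; set of 14 is {14}
Step 6: find(13) -> no change; set of 13 is {0, 13}
Step 7: find(11) -> no change; set of 11 is {2, 3, 11}
Step 8: find(13) -> no change; set of 13 is {0, 13}
Step 9: find(3) -> no change; set of 3 is {2, 3, 11}
Step 10: find(9) -> no change; set of 9 is {9}
Step 11: find(3) -> no change; set of 3 is {2, 3, 11}
Step 12: find(6) -> no change; set of 6 is {6}
Step 13: union(3, 13) -> merged; set of 3 now {0, 2, 3, 11, 13}
Set of 3: {0, 2, 3, 11, 13}; 1 is not a member.

Answer: no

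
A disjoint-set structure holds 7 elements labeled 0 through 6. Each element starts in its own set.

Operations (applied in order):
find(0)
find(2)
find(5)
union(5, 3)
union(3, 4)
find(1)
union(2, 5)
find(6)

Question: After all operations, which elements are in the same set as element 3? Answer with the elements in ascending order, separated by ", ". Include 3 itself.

Step 1: find(0) -> no change; set of 0 is {0}
Step 2: find(2) -> no change; set of 2 is {2}
Step 3: find(5) -> no change; set of 5 is {5}
Step 4: union(5, 3) -> merged; set of 5 now {3, 5}
Step 5: union(3, 4) -> merged; set of 3 now {3, 4, 5}
Step 6: find(1) -> no change; set of 1 is {1}
Step 7: union(2, 5) -> merged; set of 2 now {2, 3, 4, 5}
Step 8: find(6) -> no change; set of 6 is {6}
Component of 3: {2, 3, 4, 5}

Answer: 2, 3, 4, 5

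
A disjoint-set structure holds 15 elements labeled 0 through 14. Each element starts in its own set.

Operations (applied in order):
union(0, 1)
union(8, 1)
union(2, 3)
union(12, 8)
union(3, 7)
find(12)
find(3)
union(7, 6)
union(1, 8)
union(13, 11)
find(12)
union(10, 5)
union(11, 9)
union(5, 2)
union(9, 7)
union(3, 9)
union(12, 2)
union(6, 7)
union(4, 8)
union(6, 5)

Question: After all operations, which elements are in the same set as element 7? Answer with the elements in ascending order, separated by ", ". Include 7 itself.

Answer: 0, 1, 2, 3, 4, 5, 6, 7, 8, 9, 10, 11, 12, 13

Derivation:
Step 1: union(0, 1) -> merged; set of 0 now {0, 1}
Step 2: union(8, 1) -> merged; set of 8 now {0, 1, 8}
Step 3: union(2, 3) -> merged; set of 2 now {2, 3}
Step 4: union(12, 8) -> merged; set of 12 now {0, 1, 8, 12}
Step 5: union(3, 7) -> merged; set of 3 now {2, 3, 7}
Step 6: find(12) -> no change; set of 12 is {0, 1, 8, 12}
Step 7: find(3) -> no change; set of 3 is {2, 3, 7}
Step 8: union(7, 6) -> merged; set of 7 now {2, 3, 6, 7}
Step 9: union(1, 8) -> already same set; set of 1 now {0, 1, 8, 12}
Step 10: union(13, 11) -> merged; set of 13 now {11, 13}
Step 11: find(12) -> no change; set of 12 is {0, 1, 8, 12}
Step 12: union(10, 5) -> merged; set of 10 now {5, 10}
Step 13: union(11, 9) -> merged; set of 11 now {9, 11, 13}
Step 14: union(5, 2) -> merged; set of 5 now {2, 3, 5, 6, 7, 10}
Step 15: union(9, 7) -> merged; set of 9 now {2, 3, 5, 6, 7, 9, 10, 11, 13}
Step 16: union(3, 9) -> already same set; set of 3 now {2, 3, 5, 6, 7, 9, 10, 11, 13}
Step 17: union(12, 2) -> merged; set of 12 now {0, 1, 2, 3, 5, 6, 7, 8, 9, 10, 11, 12, 13}
Step 18: union(6, 7) -> already same set; set of 6 now {0, 1, 2, 3, 5, 6, 7, 8, 9, 10, 11, 12, 13}
Step 19: union(4, 8) -> merged; set of 4 now {0, 1, 2, 3, 4, 5, 6, 7, 8, 9, 10, 11, 12, 13}
Step 20: union(6, 5) -> already same set; set of 6 now {0, 1, 2, 3, 4, 5, 6, 7, 8, 9, 10, 11, 12, 13}
Component of 7: {0, 1, 2, 3, 4, 5, 6, 7, 8, 9, 10, 11, 12, 13}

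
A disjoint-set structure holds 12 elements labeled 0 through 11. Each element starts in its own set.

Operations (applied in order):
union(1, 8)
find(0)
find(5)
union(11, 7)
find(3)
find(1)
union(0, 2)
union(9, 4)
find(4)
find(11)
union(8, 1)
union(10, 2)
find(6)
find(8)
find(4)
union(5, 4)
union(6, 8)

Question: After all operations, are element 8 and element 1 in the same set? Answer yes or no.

Step 1: union(1, 8) -> merged; set of 1 now {1, 8}
Step 2: find(0) -> no change; set of 0 is {0}
Step 3: find(5) -> no change; set of 5 is {5}
Step 4: union(11, 7) -> merged; set of 11 now {7, 11}
Step 5: find(3) -> no change; set of 3 is {3}
Step 6: find(1) -> no change; set of 1 is {1, 8}
Step 7: union(0, 2) -> merged; set of 0 now {0, 2}
Step 8: union(9, 4) -> merged; set of 9 now {4, 9}
Step 9: find(4) -> no change; set of 4 is {4, 9}
Step 10: find(11) -> no change; set of 11 is {7, 11}
Step 11: union(8, 1) -> already same set; set of 8 now {1, 8}
Step 12: union(10, 2) -> merged; set of 10 now {0, 2, 10}
Step 13: find(6) -> no change; set of 6 is {6}
Step 14: find(8) -> no change; set of 8 is {1, 8}
Step 15: find(4) -> no change; set of 4 is {4, 9}
Step 16: union(5, 4) -> merged; set of 5 now {4, 5, 9}
Step 17: union(6, 8) -> merged; set of 6 now {1, 6, 8}
Set of 8: {1, 6, 8}; 1 is a member.

Answer: yes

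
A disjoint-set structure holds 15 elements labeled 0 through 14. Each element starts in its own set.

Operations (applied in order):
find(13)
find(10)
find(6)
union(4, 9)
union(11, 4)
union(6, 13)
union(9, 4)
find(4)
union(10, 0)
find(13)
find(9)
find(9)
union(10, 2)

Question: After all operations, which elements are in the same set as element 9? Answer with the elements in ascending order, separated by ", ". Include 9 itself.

Step 1: find(13) -> no change; set of 13 is {13}
Step 2: find(10) -> no change; set of 10 is {10}
Step 3: find(6) -> no change; set of 6 is {6}
Step 4: union(4, 9) -> merged; set of 4 now {4, 9}
Step 5: union(11, 4) -> merged; set of 11 now {4, 9, 11}
Step 6: union(6, 13) -> merged; set of 6 now {6, 13}
Step 7: union(9, 4) -> already same set; set of 9 now {4, 9, 11}
Step 8: find(4) -> no change; set of 4 is {4, 9, 11}
Step 9: union(10, 0) -> merged; set of 10 now {0, 10}
Step 10: find(13) -> no change; set of 13 is {6, 13}
Step 11: find(9) -> no change; set of 9 is {4, 9, 11}
Step 12: find(9) -> no change; set of 9 is {4, 9, 11}
Step 13: union(10, 2) -> merged; set of 10 now {0, 2, 10}
Component of 9: {4, 9, 11}

Answer: 4, 9, 11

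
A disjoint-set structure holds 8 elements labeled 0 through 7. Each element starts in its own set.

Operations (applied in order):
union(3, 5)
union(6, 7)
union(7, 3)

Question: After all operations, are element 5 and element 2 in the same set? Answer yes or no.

Answer: no

Derivation:
Step 1: union(3, 5) -> merged; set of 3 now {3, 5}
Step 2: union(6, 7) -> merged; set of 6 now {6, 7}
Step 3: union(7, 3) -> merged; set of 7 now {3, 5, 6, 7}
Set of 5: {3, 5, 6, 7}; 2 is not a member.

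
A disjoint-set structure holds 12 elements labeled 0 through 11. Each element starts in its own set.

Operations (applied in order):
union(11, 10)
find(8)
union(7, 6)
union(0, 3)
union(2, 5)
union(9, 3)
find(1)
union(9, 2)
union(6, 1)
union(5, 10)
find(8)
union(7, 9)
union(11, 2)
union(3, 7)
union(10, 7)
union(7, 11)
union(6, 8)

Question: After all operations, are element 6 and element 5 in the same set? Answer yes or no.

Step 1: union(11, 10) -> merged; set of 11 now {10, 11}
Step 2: find(8) -> no change; set of 8 is {8}
Step 3: union(7, 6) -> merged; set of 7 now {6, 7}
Step 4: union(0, 3) -> merged; set of 0 now {0, 3}
Step 5: union(2, 5) -> merged; set of 2 now {2, 5}
Step 6: union(9, 3) -> merged; set of 9 now {0, 3, 9}
Step 7: find(1) -> no change; set of 1 is {1}
Step 8: union(9, 2) -> merged; set of 9 now {0, 2, 3, 5, 9}
Step 9: union(6, 1) -> merged; set of 6 now {1, 6, 7}
Step 10: union(5, 10) -> merged; set of 5 now {0, 2, 3, 5, 9, 10, 11}
Step 11: find(8) -> no change; set of 8 is {8}
Step 12: union(7, 9) -> merged; set of 7 now {0, 1, 2, 3, 5, 6, 7, 9, 10, 11}
Step 13: union(11, 2) -> already same set; set of 11 now {0, 1, 2, 3, 5, 6, 7, 9, 10, 11}
Step 14: union(3, 7) -> already same set; set of 3 now {0, 1, 2, 3, 5, 6, 7, 9, 10, 11}
Step 15: union(10, 7) -> already same set; set of 10 now {0, 1, 2, 3, 5, 6, 7, 9, 10, 11}
Step 16: union(7, 11) -> already same set; set of 7 now {0, 1, 2, 3, 5, 6, 7, 9, 10, 11}
Step 17: union(6, 8) -> merged; set of 6 now {0, 1, 2, 3, 5, 6, 7, 8, 9, 10, 11}
Set of 6: {0, 1, 2, 3, 5, 6, 7, 8, 9, 10, 11}; 5 is a member.

Answer: yes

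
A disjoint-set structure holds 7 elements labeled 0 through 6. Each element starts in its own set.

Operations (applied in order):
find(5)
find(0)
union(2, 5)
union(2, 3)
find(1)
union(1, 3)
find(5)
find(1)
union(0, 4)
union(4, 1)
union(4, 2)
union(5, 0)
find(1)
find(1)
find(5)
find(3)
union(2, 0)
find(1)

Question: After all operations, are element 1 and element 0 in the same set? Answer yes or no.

Step 1: find(5) -> no change; set of 5 is {5}
Step 2: find(0) -> no change; set of 0 is {0}
Step 3: union(2, 5) -> merged; set of 2 now {2, 5}
Step 4: union(2, 3) -> merged; set of 2 now {2, 3, 5}
Step 5: find(1) -> no change; set of 1 is {1}
Step 6: union(1, 3) -> merged; set of 1 now {1, 2, 3, 5}
Step 7: find(5) -> no change; set of 5 is {1, 2, 3, 5}
Step 8: find(1) -> no change; set of 1 is {1, 2, 3, 5}
Step 9: union(0, 4) -> merged; set of 0 now {0, 4}
Step 10: union(4, 1) -> merged; set of 4 now {0, 1, 2, 3, 4, 5}
Step 11: union(4, 2) -> already same set; set of 4 now {0, 1, 2, 3, 4, 5}
Step 12: union(5, 0) -> already same set; set of 5 now {0, 1, 2, 3, 4, 5}
Step 13: find(1) -> no change; set of 1 is {0, 1, 2, 3, 4, 5}
Step 14: find(1) -> no change; set of 1 is {0, 1, 2, 3, 4, 5}
Step 15: find(5) -> no change; set of 5 is {0, 1, 2, 3, 4, 5}
Step 16: find(3) -> no change; set of 3 is {0, 1, 2, 3, 4, 5}
Step 17: union(2, 0) -> already same set; set of 2 now {0, 1, 2, 3, 4, 5}
Step 18: find(1) -> no change; set of 1 is {0, 1, 2, 3, 4, 5}
Set of 1: {0, 1, 2, 3, 4, 5}; 0 is a member.

Answer: yes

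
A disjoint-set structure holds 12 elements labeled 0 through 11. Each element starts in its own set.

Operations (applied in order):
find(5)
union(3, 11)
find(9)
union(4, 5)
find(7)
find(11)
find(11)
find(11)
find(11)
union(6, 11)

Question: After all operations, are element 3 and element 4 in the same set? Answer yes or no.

Answer: no

Derivation:
Step 1: find(5) -> no change; set of 5 is {5}
Step 2: union(3, 11) -> merged; set of 3 now {3, 11}
Step 3: find(9) -> no change; set of 9 is {9}
Step 4: union(4, 5) -> merged; set of 4 now {4, 5}
Step 5: find(7) -> no change; set of 7 is {7}
Step 6: find(11) -> no change; set of 11 is {3, 11}
Step 7: find(11) -> no change; set of 11 is {3, 11}
Step 8: find(11) -> no change; set of 11 is {3, 11}
Step 9: find(11) -> no change; set of 11 is {3, 11}
Step 10: union(6, 11) -> merged; set of 6 now {3, 6, 11}
Set of 3: {3, 6, 11}; 4 is not a member.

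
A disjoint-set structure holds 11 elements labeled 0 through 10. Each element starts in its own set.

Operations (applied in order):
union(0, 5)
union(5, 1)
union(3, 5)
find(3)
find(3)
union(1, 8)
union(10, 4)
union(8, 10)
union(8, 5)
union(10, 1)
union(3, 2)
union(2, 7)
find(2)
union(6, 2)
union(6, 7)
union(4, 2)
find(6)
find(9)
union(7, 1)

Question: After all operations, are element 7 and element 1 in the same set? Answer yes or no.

Step 1: union(0, 5) -> merged; set of 0 now {0, 5}
Step 2: union(5, 1) -> merged; set of 5 now {0, 1, 5}
Step 3: union(3, 5) -> merged; set of 3 now {0, 1, 3, 5}
Step 4: find(3) -> no change; set of 3 is {0, 1, 3, 5}
Step 5: find(3) -> no change; set of 3 is {0, 1, 3, 5}
Step 6: union(1, 8) -> merged; set of 1 now {0, 1, 3, 5, 8}
Step 7: union(10, 4) -> merged; set of 10 now {4, 10}
Step 8: union(8, 10) -> merged; set of 8 now {0, 1, 3, 4, 5, 8, 10}
Step 9: union(8, 5) -> already same set; set of 8 now {0, 1, 3, 4, 5, 8, 10}
Step 10: union(10, 1) -> already same set; set of 10 now {0, 1, 3, 4, 5, 8, 10}
Step 11: union(3, 2) -> merged; set of 3 now {0, 1, 2, 3, 4, 5, 8, 10}
Step 12: union(2, 7) -> merged; set of 2 now {0, 1, 2, 3, 4, 5, 7, 8, 10}
Step 13: find(2) -> no change; set of 2 is {0, 1, 2, 3, 4, 5, 7, 8, 10}
Step 14: union(6, 2) -> merged; set of 6 now {0, 1, 2, 3, 4, 5, 6, 7, 8, 10}
Step 15: union(6, 7) -> already same set; set of 6 now {0, 1, 2, 3, 4, 5, 6, 7, 8, 10}
Step 16: union(4, 2) -> already same set; set of 4 now {0, 1, 2, 3, 4, 5, 6, 7, 8, 10}
Step 17: find(6) -> no change; set of 6 is {0, 1, 2, 3, 4, 5, 6, 7, 8, 10}
Step 18: find(9) -> no change; set of 9 is {9}
Step 19: union(7, 1) -> already same set; set of 7 now {0, 1, 2, 3, 4, 5, 6, 7, 8, 10}
Set of 7: {0, 1, 2, 3, 4, 5, 6, 7, 8, 10}; 1 is a member.

Answer: yes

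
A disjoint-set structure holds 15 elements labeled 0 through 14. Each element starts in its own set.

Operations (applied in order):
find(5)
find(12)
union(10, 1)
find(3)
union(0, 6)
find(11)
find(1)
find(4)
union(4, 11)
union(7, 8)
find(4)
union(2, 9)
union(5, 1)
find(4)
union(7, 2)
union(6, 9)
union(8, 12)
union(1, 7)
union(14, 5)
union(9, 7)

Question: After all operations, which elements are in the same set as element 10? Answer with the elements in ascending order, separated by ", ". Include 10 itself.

Step 1: find(5) -> no change; set of 5 is {5}
Step 2: find(12) -> no change; set of 12 is {12}
Step 3: union(10, 1) -> merged; set of 10 now {1, 10}
Step 4: find(3) -> no change; set of 3 is {3}
Step 5: union(0, 6) -> merged; set of 0 now {0, 6}
Step 6: find(11) -> no change; set of 11 is {11}
Step 7: find(1) -> no change; set of 1 is {1, 10}
Step 8: find(4) -> no change; set of 4 is {4}
Step 9: union(4, 11) -> merged; set of 4 now {4, 11}
Step 10: union(7, 8) -> merged; set of 7 now {7, 8}
Step 11: find(4) -> no change; set of 4 is {4, 11}
Step 12: union(2, 9) -> merged; set of 2 now {2, 9}
Step 13: union(5, 1) -> merged; set of 5 now {1, 5, 10}
Step 14: find(4) -> no change; set of 4 is {4, 11}
Step 15: union(7, 2) -> merged; set of 7 now {2, 7, 8, 9}
Step 16: union(6, 9) -> merged; set of 6 now {0, 2, 6, 7, 8, 9}
Step 17: union(8, 12) -> merged; set of 8 now {0, 2, 6, 7, 8, 9, 12}
Step 18: union(1, 7) -> merged; set of 1 now {0, 1, 2, 5, 6, 7, 8, 9, 10, 12}
Step 19: union(14, 5) -> merged; set of 14 now {0, 1, 2, 5, 6, 7, 8, 9, 10, 12, 14}
Step 20: union(9, 7) -> already same set; set of 9 now {0, 1, 2, 5, 6, 7, 8, 9, 10, 12, 14}
Component of 10: {0, 1, 2, 5, 6, 7, 8, 9, 10, 12, 14}

Answer: 0, 1, 2, 5, 6, 7, 8, 9, 10, 12, 14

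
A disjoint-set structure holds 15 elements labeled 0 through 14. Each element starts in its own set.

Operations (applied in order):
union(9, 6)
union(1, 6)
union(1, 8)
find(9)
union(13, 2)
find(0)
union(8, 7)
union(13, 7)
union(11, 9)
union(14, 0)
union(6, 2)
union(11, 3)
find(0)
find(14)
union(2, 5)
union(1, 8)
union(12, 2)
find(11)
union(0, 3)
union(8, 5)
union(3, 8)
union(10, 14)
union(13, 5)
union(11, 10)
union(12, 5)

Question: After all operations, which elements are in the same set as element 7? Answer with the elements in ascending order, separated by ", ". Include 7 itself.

Step 1: union(9, 6) -> merged; set of 9 now {6, 9}
Step 2: union(1, 6) -> merged; set of 1 now {1, 6, 9}
Step 3: union(1, 8) -> merged; set of 1 now {1, 6, 8, 9}
Step 4: find(9) -> no change; set of 9 is {1, 6, 8, 9}
Step 5: union(13, 2) -> merged; set of 13 now {2, 13}
Step 6: find(0) -> no change; set of 0 is {0}
Step 7: union(8, 7) -> merged; set of 8 now {1, 6, 7, 8, 9}
Step 8: union(13, 7) -> merged; set of 13 now {1, 2, 6, 7, 8, 9, 13}
Step 9: union(11, 9) -> merged; set of 11 now {1, 2, 6, 7, 8, 9, 11, 13}
Step 10: union(14, 0) -> merged; set of 14 now {0, 14}
Step 11: union(6, 2) -> already same set; set of 6 now {1, 2, 6, 7, 8, 9, 11, 13}
Step 12: union(11, 3) -> merged; set of 11 now {1, 2, 3, 6, 7, 8, 9, 11, 13}
Step 13: find(0) -> no change; set of 0 is {0, 14}
Step 14: find(14) -> no change; set of 14 is {0, 14}
Step 15: union(2, 5) -> merged; set of 2 now {1, 2, 3, 5, 6, 7, 8, 9, 11, 13}
Step 16: union(1, 8) -> already same set; set of 1 now {1, 2, 3, 5, 6, 7, 8, 9, 11, 13}
Step 17: union(12, 2) -> merged; set of 12 now {1, 2, 3, 5, 6, 7, 8, 9, 11, 12, 13}
Step 18: find(11) -> no change; set of 11 is {1, 2, 3, 5, 6, 7, 8, 9, 11, 12, 13}
Step 19: union(0, 3) -> merged; set of 0 now {0, 1, 2, 3, 5, 6, 7, 8, 9, 11, 12, 13, 14}
Step 20: union(8, 5) -> already same set; set of 8 now {0, 1, 2, 3, 5, 6, 7, 8, 9, 11, 12, 13, 14}
Step 21: union(3, 8) -> already same set; set of 3 now {0, 1, 2, 3, 5, 6, 7, 8, 9, 11, 12, 13, 14}
Step 22: union(10, 14) -> merged; set of 10 now {0, 1, 2, 3, 5, 6, 7, 8, 9, 10, 11, 12, 13, 14}
Step 23: union(13, 5) -> already same set; set of 13 now {0, 1, 2, 3, 5, 6, 7, 8, 9, 10, 11, 12, 13, 14}
Step 24: union(11, 10) -> already same set; set of 11 now {0, 1, 2, 3, 5, 6, 7, 8, 9, 10, 11, 12, 13, 14}
Step 25: union(12, 5) -> already same set; set of 12 now {0, 1, 2, 3, 5, 6, 7, 8, 9, 10, 11, 12, 13, 14}
Component of 7: {0, 1, 2, 3, 5, 6, 7, 8, 9, 10, 11, 12, 13, 14}

Answer: 0, 1, 2, 3, 5, 6, 7, 8, 9, 10, 11, 12, 13, 14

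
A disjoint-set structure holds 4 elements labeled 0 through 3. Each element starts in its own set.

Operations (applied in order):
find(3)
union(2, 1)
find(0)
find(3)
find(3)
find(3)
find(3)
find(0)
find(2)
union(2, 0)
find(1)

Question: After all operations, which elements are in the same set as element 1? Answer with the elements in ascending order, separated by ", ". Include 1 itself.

Answer: 0, 1, 2

Derivation:
Step 1: find(3) -> no change; set of 3 is {3}
Step 2: union(2, 1) -> merged; set of 2 now {1, 2}
Step 3: find(0) -> no change; set of 0 is {0}
Step 4: find(3) -> no change; set of 3 is {3}
Step 5: find(3) -> no change; set of 3 is {3}
Step 6: find(3) -> no change; set of 3 is {3}
Step 7: find(3) -> no change; set of 3 is {3}
Step 8: find(0) -> no change; set of 0 is {0}
Step 9: find(2) -> no change; set of 2 is {1, 2}
Step 10: union(2, 0) -> merged; set of 2 now {0, 1, 2}
Step 11: find(1) -> no change; set of 1 is {0, 1, 2}
Component of 1: {0, 1, 2}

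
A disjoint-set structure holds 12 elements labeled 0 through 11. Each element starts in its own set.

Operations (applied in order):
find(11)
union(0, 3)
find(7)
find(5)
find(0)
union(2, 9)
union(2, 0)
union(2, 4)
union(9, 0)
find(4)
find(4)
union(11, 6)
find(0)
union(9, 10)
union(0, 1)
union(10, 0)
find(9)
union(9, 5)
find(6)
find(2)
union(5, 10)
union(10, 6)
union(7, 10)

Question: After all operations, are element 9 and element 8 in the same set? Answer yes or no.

Answer: no

Derivation:
Step 1: find(11) -> no change; set of 11 is {11}
Step 2: union(0, 3) -> merged; set of 0 now {0, 3}
Step 3: find(7) -> no change; set of 7 is {7}
Step 4: find(5) -> no change; set of 5 is {5}
Step 5: find(0) -> no change; set of 0 is {0, 3}
Step 6: union(2, 9) -> merged; set of 2 now {2, 9}
Step 7: union(2, 0) -> merged; set of 2 now {0, 2, 3, 9}
Step 8: union(2, 4) -> merged; set of 2 now {0, 2, 3, 4, 9}
Step 9: union(9, 0) -> already same set; set of 9 now {0, 2, 3, 4, 9}
Step 10: find(4) -> no change; set of 4 is {0, 2, 3, 4, 9}
Step 11: find(4) -> no change; set of 4 is {0, 2, 3, 4, 9}
Step 12: union(11, 6) -> merged; set of 11 now {6, 11}
Step 13: find(0) -> no change; set of 0 is {0, 2, 3, 4, 9}
Step 14: union(9, 10) -> merged; set of 9 now {0, 2, 3, 4, 9, 10}
Step 15: union(0, 1) -> merged; set of 0 now {0, 1, 2, 3, 4, 9, 10}
Step 16: union(10, 0) -> already same set; set of 10 now {0, 1, 2, 3, 4, 9, 10}
Step 17: find(9) -> no change; set of 9 is {0, 1, 2, 3, 4, 9, 10}
Step 18: union(9, 5) -> merged; set of 9 now {0, 1, 2, 3, 4, 5, 9, 10}
Step 19: find(6) -> no change; set of 6 is {6, 11}
Step 20: find(2) -> no change; set of 2 is {0, 1, 2, 3, 4, 5, 9, 10}
Step 21: union(5, 10) -> already same set; set of 5 now {0, 1, 2, 3, 4, 5, 9, 10}
Step 22: union(10, 6) -> merged; set of 10 now {0, 1, 2, 3, 4, 5, 6, 9, 10, 11}
Step 23: union(7, 10) -> merged; set of 7 now {0, 1, 2, 3, 4, 5, 6, 7, 9, 10, 11}
Set of 9: {0, 1, 2, 3, 4, 5, 6, 7, 9, 10, 11}; 8 is not a member.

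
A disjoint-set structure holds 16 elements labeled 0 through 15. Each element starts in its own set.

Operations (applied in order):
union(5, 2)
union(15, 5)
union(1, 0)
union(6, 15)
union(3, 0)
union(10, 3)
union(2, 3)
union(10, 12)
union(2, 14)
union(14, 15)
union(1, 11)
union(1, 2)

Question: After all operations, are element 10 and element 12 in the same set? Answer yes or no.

Step 1: union(5, 2) -> merged; set of 5 now {2, 5}
Step 2: union(15, 5) -> merged; set of 15 now {2, 5, 15}
Step 3: union(1, 0) -> merged; set of 1 now {0, 1}
Step 4: union(6, 15) -> merged; set of 6 now {2, 5, 6, 15}
Step 5: union(3, 0) -> merged; set of 3 now {0, 1, 3}
Step 6: union(10, 3) -> merged; set of 10 now {0, 1, 3, 10}
Step 7: union(2, 3) -> merged; set of 2 now {0, 1, 2, 3, 5, 6, 10, 15}
Step 8: union(10, 12) -> merged; set of 10 now {0, 1, 2, 3, 5, 6, 10, 12, 15}
Step 9: union(2, 14) -> merged; set of 2 now {0, 1, 2, 3, 5, 6, 10, 12, 14, 15}
Step 10: union(14, 15) -> already same set; set of 14 now {0, 1, 2, 3, 5, 6, 10, 12, 14, 15}
Step 11: union(1, 11) -> merged; set of 1 now {0, 1, 2, 3, 5, 6, 10, 11, 12, 14, 15}
Step 12: union(1, 2) -> already same set; set of 1 now {0, 1, 2, 3, 5, 6, 10, 11, 12, 14, 15}
Set of 10: {0, 1, 2, 3, 5, 6, 10, 11, 12, 14, 15}; 12 is a member.

Answer: yes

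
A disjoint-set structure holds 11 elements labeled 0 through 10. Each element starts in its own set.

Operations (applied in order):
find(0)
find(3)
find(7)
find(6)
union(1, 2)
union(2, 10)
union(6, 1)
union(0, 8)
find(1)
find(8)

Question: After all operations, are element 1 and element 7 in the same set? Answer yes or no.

Answer: no

Derivation:
Step 1: find(0) -> no change; set of 0 is {0}
Step 2: find(3) -> no change; set of 3 is {3}
Step 3: find(7) -> no change; set of 7 is {7}
Step 4: find(6) -> no change; set of 6 is {6}
Step 5: union(1, 2) -> merged; set of 1 now {1, 2}
Step 6: union(2, 10) -> merged; set of 2 now {1, 2, 10}
Step 7: union(6, 1) -> merged; set of 6 now {1, 2, 6, 10}
Step 8: union(0, 8) -> merged; set of 0 now {0, 8}
Step 9: find(1) -> no change; set of 1 is {1, 2, 6, 10}
Step 10: find(8) -> no change; set of 8 is {0, 8}
Set of 1: {1, 2, 6, 10}; 7 is not a member.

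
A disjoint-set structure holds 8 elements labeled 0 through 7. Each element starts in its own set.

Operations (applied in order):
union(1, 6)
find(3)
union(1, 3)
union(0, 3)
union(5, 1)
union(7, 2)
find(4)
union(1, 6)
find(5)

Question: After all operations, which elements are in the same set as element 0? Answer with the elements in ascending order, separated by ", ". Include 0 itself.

Answer: 0, 1, 3, 5, 6

Derivation:
Step 1: union(1, 6) -> merged; set of 1 now {1, 6}
Step 2: find(3) -> no change; set of 3 is {3}
Step 3: union(1, 3) -> merged; set of 1 now {1, 3, 6}
Step 4: union(0, 3) -> merged; set of 0 now {0, 1, 3, 6}
Step 5: union(5, 1) -> merged; set of 5 now {0, 1, 3, 5, 6}
Step 6: union(7, 2) -> merged; set of 7 now {2, 7}
Step 7: find(4) -> no change; set of 4 is {4}
Step 8: union(1, 6) -> already same set; set of 1 now {0, 1, 3, 5, 6}
Step 9: find(5) -> no change; set of 5 is {0, 1, 3, 5, 6}
Component of 0: {0, 1, 3, 5, 6}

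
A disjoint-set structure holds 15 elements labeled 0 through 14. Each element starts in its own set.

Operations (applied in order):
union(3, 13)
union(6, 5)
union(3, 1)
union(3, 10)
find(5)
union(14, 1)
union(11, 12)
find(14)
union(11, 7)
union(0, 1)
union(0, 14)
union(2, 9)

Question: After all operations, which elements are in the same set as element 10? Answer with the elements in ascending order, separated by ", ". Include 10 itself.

Answer: 0, 1, 3, 10, 13, 14

Derivation:
Step 1: union(3, 13) -> merged; set of 3 now {3, 13}
Step 2: union(6, 5) -> merged; set of 6 now {5, 6}
Step 3: union(3, 1) -> merged; set of 3 now {1, 3, 13}
Step 4: union(3, 10) -> merged; set of 3 now {1, 3, 10, 13}
Step 5: find(5) -> no change; set of 5 is {5, 6}
Step 6: union(14, 1) -> merged; set of 14 now {1, 3, 10, 13, 14}
Step 7: union(11, 12) -> merged; set of 11 now {11, 12}
Step 8: find(14) -> no change; set of 14 is {1, 3, 10, 13, 14}
Step 9: union(11, 7) -> merged; set of 11 now {7, 11, 12}
Step 10: union(0, 1) -> merged; set of 0 now {0, 1, 3, 10, 13, 14}
Step 11: union(0, 14) -> already same set; set of 0 now {0, 1, 3, 10, 13, 14}
Step 12: union(2, 9) -> merged; set of 2 now {2, 9}
Component of 10: {0, 1, 3, 10, 13, 14}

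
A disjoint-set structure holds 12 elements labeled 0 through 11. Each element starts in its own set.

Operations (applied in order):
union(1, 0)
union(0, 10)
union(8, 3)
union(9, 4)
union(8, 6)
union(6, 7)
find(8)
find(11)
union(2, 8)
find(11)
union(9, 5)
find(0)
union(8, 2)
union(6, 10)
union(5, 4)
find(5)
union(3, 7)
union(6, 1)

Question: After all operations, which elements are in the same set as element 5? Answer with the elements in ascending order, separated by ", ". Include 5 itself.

Answer: 4, 5, 9

Derivation:
Step 1: union(1, 0) -> merged; set of 1 now {0, 1}
Step 2: union(0, 10) -> merged; set of 0 now {0, 1, 10}
Step 3: union(8, 3) -> merged; set of 8 now {3, 8}
Step 4: union(9, 4) -> merged; set of 9 now {4, 9}
Step 5: union(8, 6) -> merged; set of 8 now {3, 6, 8}
Step 6: union(6, 7) -> merged; set of 6 now {3, 6, 7, 8}
Step 7: find(8) -> no change; set of 8 is {3, 6, 7, 8}
Step 8: find(11) -> no change; set of 11 is {11}
Step 9: union(2, 8) -> merged; set of 2 now {2, 3, 6, 7, 8}
Step 10: find(11) -> no change; set of 11 is {11}
Step 11: union(9, 5) -> merged; set of 9 now {4, 5, 9}
Step 12: find(0) -> no change; set of 0 is {0, 1, 10}
Step 13: union(8, 2) -> already same set; set of 8 now {2, 3, 6, 7, 8}
Step 14: union(6, 10) -> merged; set of 6 now {0, 1, 2, 3, 6, 7, 8, 10}
Step 15: union(5, 4) -> already same set; set of 5 now {4, 5, 9}
Step 16: find(5) -> no change; set of 5 is {4, 5, 9}
Step 17: union(3, 7) -> already same set; set of 3 now {0, 1, 2, 3, 6, 7, 8, 10}
Step 18: union(6, 1) -> already same set; set of 6 now {0, 1, 2, 3, 6, 7, 8, 10}
Component of 5: {4, 5, 9}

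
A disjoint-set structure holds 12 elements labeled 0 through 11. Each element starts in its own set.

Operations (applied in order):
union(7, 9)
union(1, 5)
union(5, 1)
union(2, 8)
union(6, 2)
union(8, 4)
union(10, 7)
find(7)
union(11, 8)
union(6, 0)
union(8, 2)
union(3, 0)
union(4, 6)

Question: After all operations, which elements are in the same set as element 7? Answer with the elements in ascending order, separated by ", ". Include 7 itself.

Step 1: union(7, 9) -> merged; set of 7 now {7, 9}
Step 2: union(1, 5) -> merged; set of 1 now {1, 5}
Step 3: union(5, 1) -> already same set; set of 5 now {1, 5}
Step 4: union(2, 8) -> merged; set of 2 now {2, 8}
Step 5: union(6, 2) -> merged; set of 6 now {2, 6, 8}
Step 6: union(8, 4) -> merged; set of 8 now {2, 4, 6, 8}
Step 7: union(10, 7) -> merged; set of 10 now {7, 9, 10}
Step 8: find(7) -> no change; set of 7 is {7, 9, 10}
Step 9: union(11, 8) -> merged; set of 11 now {2, 4, 6, 8, 11}
Step 10: union(6, 0) -> merged; set of 6 now {0, 2, 4, 6, 8, 11}
Step 11: union(8, 2) -> already same set; set of 8 now {0, 2, 4, 6, 8, 11}
Step 12: union(3, 0) -> merged; set of 3 now {0, 2, 3, 4, 6, 8, 11}
Step 13: union(4, 6) -> already same set; set of 4 now {0, 2, 3, 4, 6, 8, 11}
Component of 7: {7, 9, 10}

Answer: 7, 9, 10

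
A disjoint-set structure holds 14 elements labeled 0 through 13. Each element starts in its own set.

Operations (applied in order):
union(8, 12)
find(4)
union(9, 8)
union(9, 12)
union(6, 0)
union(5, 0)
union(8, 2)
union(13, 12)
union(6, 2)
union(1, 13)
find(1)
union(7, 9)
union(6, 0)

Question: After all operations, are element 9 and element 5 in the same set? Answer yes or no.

Answer: yes

Derivation:
Step 1: union(8, 12) -> merged; set of 8 now {8, 12}
Step 2: find(4) -> no change; set of 4 is {4}
Step 3: union(9, 8) -> merged; set of 9 now {8, 9, 12}
Step 4: union(9, 12) -> already same set; set of 9 now {8, 9, 12}
Step 5: union(6, 0) -> merged; set of 6 now {0, 6}
Step 6: union(5, 0) -> merged; set of 5 now {0, 5, 6}
Step 7: union(8, 2) -> merged; set of 8 now {2, 8, 9, 12}
Step 8: union(13, 12) -> merged; set of 13 now {2, 8, 9, 12, 13}
Step 9: union(6, 2) -> merged; set of 6 now {0, 2, 5, 6, 8, 9, 12, 13}
Step 10: union(1, 13) -> merged; set of 1 now {0, 1, 2, 5, 6, 8, 9, 12, 13}
Step 11: find(1) -> no change; set of 1 is {0, 1, 2, 5, 6, 8, 9, 12, 13}
Step 12: union(7, 9) -> merged; set of 7 now {0, 1, 2, 5, 6, 7, 8, 9, 12, 13}
Step 13: union(6, 0) -> already same set; set of 6 now {0, 1, 2, 5, 6, 7, 8, 9, 12, 13}
Set of 9: {0, 1, 2, 5, 6, 7, 8, 9, 12, 13}; 5 is a member.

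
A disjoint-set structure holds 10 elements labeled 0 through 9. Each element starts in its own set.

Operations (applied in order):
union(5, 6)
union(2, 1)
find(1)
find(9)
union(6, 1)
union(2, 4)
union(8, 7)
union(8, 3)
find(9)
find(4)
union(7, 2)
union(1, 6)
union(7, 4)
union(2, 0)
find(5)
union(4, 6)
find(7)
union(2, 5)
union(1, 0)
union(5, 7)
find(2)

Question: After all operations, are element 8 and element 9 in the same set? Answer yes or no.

Step 1: union(5, 6) -> merged; set of 5 now {5, 6}
Step 2: union(2, 1) -> merged; set of 2 now {1, 2}
Step 3: find(1) -> no change; set of 1 is {1, 2}
Step 4: find(9) -> no change; set of 9 is {9}
Step 5: union(6, 1) -> merged; set of 6 now {1, 2, 5, 6}
Step 6: union(2, 4) -> merged; set of 2 now {1, 2, 4, 5, 6}
Step 7: union(8, 7) -> merged; set of 8 now {7, 8}
Step 8: union(8, 3) -> merged; set of 8 now {3, 7, 8}
Step 9: find(9) -> no change; set of 9 is {9}
Step 10: find(4) -> no change; set of 4 is {1, 2, 4, 5, 6}
Step 11: union(7, 2) -> merged; set of 7 now {1, 2, 3, 4, 5, 6, 7, 8}
Step 12: union(1, 6) -> already same set; set of 1 now {1, 2, 3, 4, 5, 6, 7, 8}
Step 13: union(7, 4) -> already same set; set of 7 now {1, 2, 3, 4, 5, 6, 7, 8}
Step 14: union(2, 0) -> merged; set of 2 now {0, 1, 2, 3, 4, 5, 6, 7, 8}
Step 15: find(5) -> no change; set of 5 is {0, 1, 2, 3, 4, 5, 6, 7, 8}
Step 16: union(4, 6) -> already same set; set of 4 now {0, 1, 2, 3, 4, 5, 6, 7, 8}
Step 17: find(7) -> no change; set of 7 is {0, 1, 2, 3, 4, 5, 6, 7, 8}
Step 18: union(2, 5) -> already same set; set of 2 now {0, 1, 2, 3, 4, 5, 6, 7, 8}
Step 19: union(1, 0) -> already same set; set of 1 now {0, 1, 2, 3, 4, 5, 6, 7, 8}
Step 20: union(5, 7) -> already same set; set of 5 now {0, 1, 2, 3, 4, 5, 6, 7, 8}
Step 21: find(2) -> no change; set of 2 is {0, 1, 2, 3, 4, 5, 6, 7, 8}
Set of 8: {0, 1, 2, 3, 4, 5, 6, 7, 8}; 9 is not a member.

Answer: no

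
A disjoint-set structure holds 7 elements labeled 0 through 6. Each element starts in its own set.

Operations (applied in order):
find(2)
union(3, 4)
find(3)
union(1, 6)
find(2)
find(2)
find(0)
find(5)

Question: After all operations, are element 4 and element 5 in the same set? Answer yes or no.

Step 1: find(2) -> no change; set of 2 is {2}
Step 2: union(3, 4) -> merged; set of 3 now {3, 4}
Step 3: find(3) -> no change; set of 3 is {3, 4}
Step 4: union(1, 6) -> merged; set of 1 now {1, 6}
Step 5: find(2) -> no change; set of 2 is {2}
Step 6: find(2) -> no change; set of 2 is {2}
Step 7: find(0) -> no change; set of 0 is {0}
Step 8: find(5) -> no change; set of 5 is {5}
Set of 4: {3, 4}; 5 is not a member.

Answer: no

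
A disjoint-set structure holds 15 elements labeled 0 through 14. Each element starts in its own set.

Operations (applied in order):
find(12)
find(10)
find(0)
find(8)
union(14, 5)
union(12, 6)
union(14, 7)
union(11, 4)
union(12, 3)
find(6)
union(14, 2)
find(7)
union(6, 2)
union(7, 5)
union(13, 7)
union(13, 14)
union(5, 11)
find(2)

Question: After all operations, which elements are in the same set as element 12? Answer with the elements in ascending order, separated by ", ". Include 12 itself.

Answer: 2, 3, 4, 5, 6, 7, 11, 12, 13, 14

Derivation:
Step 1: find(12) -> no change; set of 12 is {12}
Step 2: find(10) -> no change; set of 10 is {10}
Step 3: find(0) -> no change; set of 0 is {0}
Step 4: find(8) -> no change; set of 8 is {8}
Step 5: union(14, 5) -> merged; set of 14 now {5, 14}
Step 6: union(12, 6) -> merged; set of 12 now {6, 12}
Step 7: union(14, 7) -> merged; set of 14 now {5, 7, 14}
Step 8: union(11, 4) -> merged; set of 11 now {4, 11}
Step 9: union(12, 3) -> merged; set of 12 now {3, 6, 12}
Step 10: find(6) -> no change; set of 6 is {3, 6, 12}
Step 11: union(14, 2) -> merged; set of 14 now {2, 5, 7, 14}
Step 12: find(7) -> no change; set of 7 is {2, 5, 7, 14}
Step 13: union(6, 2) -> merged; set of 6 now {2, 3, 5, 6, 7, 12, 14}
Step 14: union(7, 5) -> already same set; set of 7 now {2, 3, 5, 6, 7, 12, 14}
Step 15: union(13, 7) -> merged; set of 13 now {2, 3, 5, 6, 7, 12, 13, 14}
Step 16: union(13, 14) -> already same set; set of 13 now {2, 3, 5, 6, 7, 12, 13, 14}
Step 17: union(5, 11) -> merged; set of 5 now {2, 3, 4, 5, 6, 7, 11, 12, 13, 14}
Step 18: find(2) -> no change; set of 2 is {2, 3, 4, 5, 6, 7, 11, 12, 13, 14}
Component of 12: {2, 3, 4, 5, 6, 7, 11, 12, 13, 14}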